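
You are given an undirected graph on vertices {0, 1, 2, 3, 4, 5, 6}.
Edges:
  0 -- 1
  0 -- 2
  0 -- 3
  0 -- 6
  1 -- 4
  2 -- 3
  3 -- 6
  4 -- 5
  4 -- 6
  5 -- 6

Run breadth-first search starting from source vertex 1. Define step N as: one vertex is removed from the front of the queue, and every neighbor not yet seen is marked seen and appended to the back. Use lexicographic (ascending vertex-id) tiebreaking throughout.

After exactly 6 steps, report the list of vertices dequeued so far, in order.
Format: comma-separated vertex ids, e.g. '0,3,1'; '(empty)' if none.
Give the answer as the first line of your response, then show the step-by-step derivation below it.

1,0,4,2,3,6

step 1: dequeue 1; queue=[0,4]; order=1
step 2: dequeue 0; queue=[4,2,3,6]; order=1,0
step 3: dequeue 4; queue=[2,3,6,5]; order=1,0,4
step 4: dequeue 2; queue=[3,6,5]; order=1,0,4,2
step 5: dequeue 3; queue=[6,5]; order=1,0,4,2,3
step 6: dequeue 6; queue=[5]; order=1,0,4,2,3,6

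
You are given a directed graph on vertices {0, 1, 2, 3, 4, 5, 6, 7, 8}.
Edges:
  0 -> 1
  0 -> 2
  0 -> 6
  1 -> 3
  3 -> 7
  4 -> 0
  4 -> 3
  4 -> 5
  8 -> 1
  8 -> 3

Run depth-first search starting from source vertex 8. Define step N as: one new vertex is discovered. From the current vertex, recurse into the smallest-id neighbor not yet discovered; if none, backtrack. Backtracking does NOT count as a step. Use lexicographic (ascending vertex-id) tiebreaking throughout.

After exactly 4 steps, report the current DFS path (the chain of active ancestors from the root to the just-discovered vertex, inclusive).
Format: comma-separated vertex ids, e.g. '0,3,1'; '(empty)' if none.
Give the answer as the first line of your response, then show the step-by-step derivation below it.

8,1,3,7

step 1: discover 8; path=8; order=8
step 2: discover 1; path=8>1; order=8,1
step 3: discover 3; path=8>1>3; order=8,1,3
step 4: discover 7; path=8>1>3>7; order=8,1,3,7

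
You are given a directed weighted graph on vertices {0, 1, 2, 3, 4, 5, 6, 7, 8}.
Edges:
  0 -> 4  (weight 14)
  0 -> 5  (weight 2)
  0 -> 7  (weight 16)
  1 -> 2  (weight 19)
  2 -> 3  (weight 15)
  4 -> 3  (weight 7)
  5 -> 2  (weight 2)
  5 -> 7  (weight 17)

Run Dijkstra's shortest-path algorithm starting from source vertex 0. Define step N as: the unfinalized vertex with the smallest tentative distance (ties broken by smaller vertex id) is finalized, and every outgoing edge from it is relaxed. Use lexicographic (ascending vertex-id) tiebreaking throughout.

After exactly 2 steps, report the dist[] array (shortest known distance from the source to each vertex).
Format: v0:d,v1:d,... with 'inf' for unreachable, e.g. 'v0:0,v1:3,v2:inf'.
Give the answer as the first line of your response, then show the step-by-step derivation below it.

v0:0,v1:inf,v2:4,v3:inf,v4:14,v5:2,v6:inf,v7:16,v8:inf

step 1: dist = v0:0,v1:inf,v2:inf,v3:inf,v4:14,v5:2,v6:inf,v7:16,v8:inf
step 2: dist = v0:0,v1:inf,v2:4,v3:inf,v4:14,v5:2,v6:inf,v7:16,v8:inf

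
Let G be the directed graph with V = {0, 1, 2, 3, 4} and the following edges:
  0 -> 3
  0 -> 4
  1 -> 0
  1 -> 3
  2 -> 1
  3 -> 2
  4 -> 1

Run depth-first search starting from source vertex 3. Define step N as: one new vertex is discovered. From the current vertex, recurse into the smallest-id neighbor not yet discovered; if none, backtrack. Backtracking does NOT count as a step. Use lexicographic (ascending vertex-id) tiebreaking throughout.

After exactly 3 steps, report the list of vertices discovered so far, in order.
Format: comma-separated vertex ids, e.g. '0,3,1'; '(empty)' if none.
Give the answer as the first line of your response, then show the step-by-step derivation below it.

3,2,1

step 1: discover 3; path=3; order=3
step 2: discover 2; path=3>2; order=3,2
step 3: discover 1; path=3>2>1; order=3,2,1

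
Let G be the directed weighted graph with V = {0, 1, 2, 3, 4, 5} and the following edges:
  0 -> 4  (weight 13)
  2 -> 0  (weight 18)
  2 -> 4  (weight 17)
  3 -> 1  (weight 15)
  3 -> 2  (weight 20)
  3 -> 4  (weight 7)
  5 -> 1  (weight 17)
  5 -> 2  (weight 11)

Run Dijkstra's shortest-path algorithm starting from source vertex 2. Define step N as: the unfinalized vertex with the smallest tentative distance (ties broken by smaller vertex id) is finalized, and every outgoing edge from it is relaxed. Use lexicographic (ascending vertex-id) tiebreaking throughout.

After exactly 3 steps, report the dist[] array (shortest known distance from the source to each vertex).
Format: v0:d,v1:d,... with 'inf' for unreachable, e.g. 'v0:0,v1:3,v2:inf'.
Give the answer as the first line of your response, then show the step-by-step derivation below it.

v0:18,v1:inf,v2:0,v3:inf,v4:17,v5:inf

step 1: dist = v0:18,v1:inf,v2:0,v3:inf,v4:17,v5:inf
step 2: dist = v0:18,v1:inf,v2:0,v3:inf,v4:17,v5:inf
step 3: dist = v0:18,v1:inf,v2:0,v3:inf,v4:17,v5:inf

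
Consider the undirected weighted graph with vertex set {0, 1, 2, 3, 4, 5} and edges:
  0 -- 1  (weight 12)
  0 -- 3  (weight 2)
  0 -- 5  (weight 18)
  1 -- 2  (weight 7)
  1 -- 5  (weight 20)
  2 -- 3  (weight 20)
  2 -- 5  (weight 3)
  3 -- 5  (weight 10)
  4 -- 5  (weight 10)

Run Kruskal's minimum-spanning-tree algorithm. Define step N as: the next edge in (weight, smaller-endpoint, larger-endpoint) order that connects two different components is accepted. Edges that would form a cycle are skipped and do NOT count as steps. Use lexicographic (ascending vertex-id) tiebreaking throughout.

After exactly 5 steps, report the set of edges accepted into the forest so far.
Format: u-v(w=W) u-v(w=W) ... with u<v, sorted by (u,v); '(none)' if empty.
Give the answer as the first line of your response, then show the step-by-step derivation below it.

0-3(w=2) 1-2(w=7) 2-5(w=3) 3-5(w=10) 4-5(w=10)

step 1: add edge 0-3 (w=2); MST = {0-3(w=2)}
step 2: add edge 2-5 (w=3); MST = {0-3(w=2) 2-5(w=3)}
step 3: add edge 1-2 (w=7); MST = {0-3(w=2) 1-2(w=7) 2-5(w=3)}
step 4: add edge 3-5 (w=10); MST = {0-3(w=2) 1-2(w=7) 2-5(w=3) 3-5(w=10)}
step 5: add edge 4-5 (w=10); MST = {0-3(w=2) 1-2(w=7) 2-5(w=3) 3-5(w=10) 4-5(w=10)}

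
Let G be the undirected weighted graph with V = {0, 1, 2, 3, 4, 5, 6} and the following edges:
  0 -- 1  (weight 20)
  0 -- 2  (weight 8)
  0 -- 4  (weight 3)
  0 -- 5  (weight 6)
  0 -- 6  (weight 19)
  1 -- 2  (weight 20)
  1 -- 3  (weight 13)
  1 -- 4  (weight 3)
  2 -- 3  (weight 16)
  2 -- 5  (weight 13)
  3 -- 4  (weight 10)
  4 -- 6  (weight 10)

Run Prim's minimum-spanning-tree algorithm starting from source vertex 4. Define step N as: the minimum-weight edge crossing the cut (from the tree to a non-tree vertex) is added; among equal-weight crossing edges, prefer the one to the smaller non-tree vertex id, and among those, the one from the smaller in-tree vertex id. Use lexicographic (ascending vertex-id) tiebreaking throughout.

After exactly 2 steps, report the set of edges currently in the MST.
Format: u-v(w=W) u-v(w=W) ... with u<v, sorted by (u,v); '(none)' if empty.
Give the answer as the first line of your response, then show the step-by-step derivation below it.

0-4(w=3) 1-4(w=3)

step 1: add edge 0-4 (w=3); MST = {0-4(w=3)}
step 2: add edge 1-4 (w=3); MST = {0-4(w=3) 1-4(w=3)}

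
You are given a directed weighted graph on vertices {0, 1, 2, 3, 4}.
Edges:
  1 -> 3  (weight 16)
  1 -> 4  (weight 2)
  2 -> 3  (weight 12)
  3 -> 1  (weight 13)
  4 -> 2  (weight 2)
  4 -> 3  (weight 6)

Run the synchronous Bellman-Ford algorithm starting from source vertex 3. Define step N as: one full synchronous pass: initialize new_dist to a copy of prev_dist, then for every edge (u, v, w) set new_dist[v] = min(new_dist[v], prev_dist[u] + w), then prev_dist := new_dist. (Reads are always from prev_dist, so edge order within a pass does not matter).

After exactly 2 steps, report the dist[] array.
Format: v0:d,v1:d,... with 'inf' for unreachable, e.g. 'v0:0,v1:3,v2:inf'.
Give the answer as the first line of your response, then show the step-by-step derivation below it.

v0:inf,v1:13,v2:inf,v3:0,v4:15

step 1: dist = v0:inf,v1:13,v2:inf,v3:0,v4:inf
step 2: dist = v0:inf,v1:13,v2:inf,v3:0,v4:15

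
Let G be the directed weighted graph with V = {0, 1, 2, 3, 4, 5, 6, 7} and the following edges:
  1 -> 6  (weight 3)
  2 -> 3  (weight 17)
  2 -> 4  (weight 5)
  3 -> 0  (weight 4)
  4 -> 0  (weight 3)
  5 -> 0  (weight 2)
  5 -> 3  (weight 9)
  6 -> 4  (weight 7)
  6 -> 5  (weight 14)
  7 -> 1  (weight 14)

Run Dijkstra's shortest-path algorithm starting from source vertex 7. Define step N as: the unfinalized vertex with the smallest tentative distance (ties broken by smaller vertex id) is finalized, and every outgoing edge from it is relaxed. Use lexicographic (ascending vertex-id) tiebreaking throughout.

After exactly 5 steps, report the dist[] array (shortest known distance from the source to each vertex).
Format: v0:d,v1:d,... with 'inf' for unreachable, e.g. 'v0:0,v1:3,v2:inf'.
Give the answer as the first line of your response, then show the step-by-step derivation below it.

v0:27,v1:14,v2:inf,v3:inf,v4:24,v5:31,v6:17,v7:0

step 1: dist = v0:inf,v1:14,v2:inf,v3:inf,v4:inf,v5:inf,v6:inf,v7:0
step 2: dist = v0:inf,v1:14,v2:inf,v3:inf,v4:inf,v5:inf,v6:17,v7:0
step 3: dist = v0:inf,v1:14,v2:inf,v3:inf,v4:24,v5:31,v6:17,v7:0
step 4: dist = v0:27,v1:14,v2:inf,v3:inf,v4:24,v5:31,v6:17,v7:0
step 5: dist = v0:27,v1:14,v2:inf,v3:inf,v4:24,v5:31,v6:17,v7:0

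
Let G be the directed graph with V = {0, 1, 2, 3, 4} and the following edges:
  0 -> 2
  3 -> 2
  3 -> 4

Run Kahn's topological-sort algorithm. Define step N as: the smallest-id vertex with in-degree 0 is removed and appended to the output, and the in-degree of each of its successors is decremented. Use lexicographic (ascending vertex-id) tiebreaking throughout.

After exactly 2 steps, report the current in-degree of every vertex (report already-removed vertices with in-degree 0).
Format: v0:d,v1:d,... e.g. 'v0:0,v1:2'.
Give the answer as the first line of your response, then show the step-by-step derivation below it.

v0:0,v1:0,v2:1,v3:0,v4:1

step 1: output 0; order=[0]; indeg=(0,0,1,0,1)
step 2: output 1; order=[0,1]; indeg=(0,0,1,0,1)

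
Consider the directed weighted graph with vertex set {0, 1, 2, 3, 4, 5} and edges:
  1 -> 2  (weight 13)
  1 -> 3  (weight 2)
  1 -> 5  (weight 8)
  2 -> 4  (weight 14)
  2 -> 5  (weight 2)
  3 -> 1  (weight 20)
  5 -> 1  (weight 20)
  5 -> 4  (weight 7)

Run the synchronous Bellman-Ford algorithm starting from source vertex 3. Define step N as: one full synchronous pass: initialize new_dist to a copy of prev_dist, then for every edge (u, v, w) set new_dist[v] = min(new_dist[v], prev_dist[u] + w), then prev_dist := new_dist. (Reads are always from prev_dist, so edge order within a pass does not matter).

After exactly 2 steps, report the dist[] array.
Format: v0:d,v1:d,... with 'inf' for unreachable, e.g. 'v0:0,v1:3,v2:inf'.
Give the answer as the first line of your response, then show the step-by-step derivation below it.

v0:inf,v1:20,v2:33,v3:0,v4:inf,v5:28

step 1: dist = v0:inf,v1:20,v2:inf,v3:0,v4:inf,v5:inf
step 2: dist = v0:inf,v1:20,v2:33,v3:0,v4:inf,v5:28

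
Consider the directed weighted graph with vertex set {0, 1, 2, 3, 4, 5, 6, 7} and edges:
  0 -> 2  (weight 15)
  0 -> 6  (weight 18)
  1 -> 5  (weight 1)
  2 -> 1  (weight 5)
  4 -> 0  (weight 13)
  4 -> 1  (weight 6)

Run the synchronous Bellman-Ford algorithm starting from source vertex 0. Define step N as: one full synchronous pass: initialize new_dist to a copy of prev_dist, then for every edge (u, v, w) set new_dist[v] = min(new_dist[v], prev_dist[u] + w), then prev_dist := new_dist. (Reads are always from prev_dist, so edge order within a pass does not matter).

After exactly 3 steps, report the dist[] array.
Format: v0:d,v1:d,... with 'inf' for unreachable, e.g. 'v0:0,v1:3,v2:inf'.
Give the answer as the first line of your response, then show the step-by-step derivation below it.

v0:0,v1:20,v2:15,v3:inf,v4:inf,v5:21,v6:18,v7:inf

step 1: dist = v0:0,v1:inf,v2:15,v3:inf,v4:inf,v5:inf,v6:18,v7:inf
step 2: dist = v0:0,v1:20,v2:15,v3:inf,v4:inf,v5:inf,v6:18,v7:inf
step 3: dist = v0:0,v1:20,v2:15,v3:inf,v4:inf,v5:21,v6:18,v7:inf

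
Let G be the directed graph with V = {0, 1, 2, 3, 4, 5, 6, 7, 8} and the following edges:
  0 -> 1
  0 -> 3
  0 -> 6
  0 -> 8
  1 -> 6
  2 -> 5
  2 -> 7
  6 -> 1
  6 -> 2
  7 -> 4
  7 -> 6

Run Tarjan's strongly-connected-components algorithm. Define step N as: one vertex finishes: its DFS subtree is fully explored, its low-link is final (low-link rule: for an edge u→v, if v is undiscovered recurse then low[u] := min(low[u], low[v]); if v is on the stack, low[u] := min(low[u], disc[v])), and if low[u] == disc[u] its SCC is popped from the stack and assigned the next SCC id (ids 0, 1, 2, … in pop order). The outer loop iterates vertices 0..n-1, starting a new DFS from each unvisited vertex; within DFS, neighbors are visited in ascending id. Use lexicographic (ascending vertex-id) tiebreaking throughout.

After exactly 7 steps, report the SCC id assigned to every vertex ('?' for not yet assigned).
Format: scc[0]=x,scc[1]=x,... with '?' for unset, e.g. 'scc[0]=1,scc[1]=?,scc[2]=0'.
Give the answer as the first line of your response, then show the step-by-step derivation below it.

scc[0]=?,scc[1]=2,scc[2]=2,scc[3]=3,scc[4]=1,scc[5]=0,scc[6]=2,scc[7]=2,scc[8]=?

step 1: low=(low[0]=0,low[1]=1,low[2]=3,low[3]=?,low[4]=?,low[5]=4,low[6]=1,low[7]=?,low[8]=?); scc=(scc[0]=?,scc[1]=?,scc[2]=?,scc[3]=?,scc[4]=?,scc[5]=0,scc[6]=?,scc[7]=?,scc[8]=?)
step 2: low=(low[0]=0,low[1]=1,low[2]=3,low[3]=?,low[4]=6,low[5]=4,low[6]=1,low[7]=5,low[8]=?); scc=(scc[0]=?,scc[1]=?,scc[2]=?,scc[3]=?,scc[4]=1,scc[5]=0,scc[6]=?,scc[7]=?,scc[8]=?)
step 3: low=(low[0]=0,low[1]=1,low[2]=3,low[3]=?,low[4]=6,low[5]=4,low[6]=1,low[7]=2,low[8]=?); scc=(scc[0]=?,scc[1]=?,scc[2]=?,scc[3]=?,scc[4]=1,scc[5]=0,scc[6]=?,scc[7]=?,scc[8]=?)
step 4: low=(low[0]=0,low[1]=1,low[2]=2,low[3]=?,low[4]=6,low[5]=4,low[6]=1,low[7]=2,low[8]=?); scc=(scc[0]=?,scc[1]=?,scc[2]=?,scc[3]=?,scc[4]=1,scc[5]=0,scc[6]=?,scc[7]=?,scc[8]=?)
step 5: low=(low[0]=0,low[1]=1,low[2]=2,low[3]=?,low[4]=6,low[5]=4,low[6]=1,low[7]=2,low[8]=?); scc=(scc[0]=?,scc[1]=?,scc[2]=?,scc[3]=?,scc[4]=1,scc[5]=0,scc[6]=?,scc[7]=?,scc[8]=?)
step 6: low=(low[0]=0,low[1]=1,low[2]=2,low[3]=?,low[4]=6,low[5]=4,low[6]=1,low[7]=2,low[8]=?); scc=(scc[0]=?,scc[1]=2,scc[2]=2,scc[3]=?,scc[4]=1,scc[5]=0,scc[6]=2,scc[7]=2,scc[8]=?)
step 7: low=(low[0]=0,low[1]=1,low[2]=2,low[3]=7,low[4]=6,low[5]=4,low[6]=1,low[7]=2,low[8]=?); scc=(scc[0]=?,scc[1]=2,scc[2]=2,scc[3]=3,scc[4]=1,scc[5]=0,scc[6]=2,scc[7]=2,scc[8]=?)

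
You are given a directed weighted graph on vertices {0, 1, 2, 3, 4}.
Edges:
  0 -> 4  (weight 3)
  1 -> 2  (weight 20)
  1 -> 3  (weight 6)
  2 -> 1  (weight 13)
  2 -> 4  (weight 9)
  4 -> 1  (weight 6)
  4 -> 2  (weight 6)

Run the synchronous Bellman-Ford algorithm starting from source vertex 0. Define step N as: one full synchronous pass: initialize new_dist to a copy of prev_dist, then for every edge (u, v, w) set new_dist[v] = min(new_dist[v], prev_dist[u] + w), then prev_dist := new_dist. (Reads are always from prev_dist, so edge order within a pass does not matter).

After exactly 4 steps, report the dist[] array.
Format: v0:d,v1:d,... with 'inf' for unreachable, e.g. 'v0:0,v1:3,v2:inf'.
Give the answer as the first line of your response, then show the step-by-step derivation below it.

v0:0,v1:9,v2:9,v3:15,v4:3

step 1: dist = v0:0,v1:inf,v2:inf,v3:inf,v4:3
step 2: dist = v0:0,v1:9,v2:9,v3:inf,v4:3
step 3: dist = v0:0,v1:9,v2:9,v3:15,v4:3
step 4: dist = v0:0,v1:9,v2:9,v3:15,v4:3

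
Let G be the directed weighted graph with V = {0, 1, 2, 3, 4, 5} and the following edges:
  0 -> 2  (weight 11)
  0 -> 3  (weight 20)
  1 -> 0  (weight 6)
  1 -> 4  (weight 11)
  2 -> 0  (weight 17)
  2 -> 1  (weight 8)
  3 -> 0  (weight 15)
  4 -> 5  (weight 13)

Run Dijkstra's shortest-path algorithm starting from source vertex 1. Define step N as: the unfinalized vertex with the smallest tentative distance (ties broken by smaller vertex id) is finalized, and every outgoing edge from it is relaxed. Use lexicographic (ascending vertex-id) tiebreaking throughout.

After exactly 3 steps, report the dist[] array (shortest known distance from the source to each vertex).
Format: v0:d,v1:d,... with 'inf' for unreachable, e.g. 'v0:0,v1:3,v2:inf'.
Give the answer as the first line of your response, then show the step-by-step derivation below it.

v0:6,v1:0,v2:17,v3:26,v4:11,v5:24

step 1: dist = v0:6,v1:0,v2:inf,v3:inf,v4:11,v5:inf
step 2: dist = v0:6,v1:0,v2:17,v3:26,v4:11,v5:inf
step 3: dist = v0:6,v1:0,v2:17,v3:26,v4:11,v5:24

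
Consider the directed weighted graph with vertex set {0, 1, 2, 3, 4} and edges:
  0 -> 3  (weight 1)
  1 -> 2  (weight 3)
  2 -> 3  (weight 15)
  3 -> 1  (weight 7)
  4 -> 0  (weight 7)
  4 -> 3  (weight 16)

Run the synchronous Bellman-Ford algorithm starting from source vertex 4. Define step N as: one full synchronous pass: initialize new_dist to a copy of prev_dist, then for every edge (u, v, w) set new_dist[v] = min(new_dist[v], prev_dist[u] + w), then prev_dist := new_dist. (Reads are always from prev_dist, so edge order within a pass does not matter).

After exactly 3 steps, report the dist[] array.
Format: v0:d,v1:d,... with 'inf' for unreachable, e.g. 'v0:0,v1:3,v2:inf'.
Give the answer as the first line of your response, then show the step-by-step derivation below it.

v0:7,v1:15,v2:26,v3:8,v4:0

step 1: dist = v0:7,v1:inf,v2:inf,v3:16,v4:0
step 2: dist = v0:7,v1:23,v2:inf,v3:8,v4:0
step 3: dist = v0:7,v1:15,v2:26,v3:8,v4:0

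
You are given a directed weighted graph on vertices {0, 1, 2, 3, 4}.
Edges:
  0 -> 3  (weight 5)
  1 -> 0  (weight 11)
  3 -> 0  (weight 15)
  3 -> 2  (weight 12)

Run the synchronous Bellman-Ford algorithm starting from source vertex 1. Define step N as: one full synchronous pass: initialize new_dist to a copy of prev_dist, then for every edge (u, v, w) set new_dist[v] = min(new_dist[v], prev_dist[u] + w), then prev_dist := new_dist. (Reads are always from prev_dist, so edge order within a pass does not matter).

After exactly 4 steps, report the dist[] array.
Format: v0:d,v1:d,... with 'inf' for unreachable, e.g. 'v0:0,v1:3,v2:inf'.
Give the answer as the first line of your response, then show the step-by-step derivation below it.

v0:11,v1:0,v2:28,v3:16,v4:inf

step 1: dist = v0:11,v1:0,v2:inf,v3:inf,v4:inf
step 2: dist = v0:11,v1:0,v2:inf,v3:16,v4:inf
step 3: dist = v0:11,v1:0,v2:28,v3:16,v4:inf
step 4: dist = v0:11,v1:0,v2:28,v3:16,v4:inf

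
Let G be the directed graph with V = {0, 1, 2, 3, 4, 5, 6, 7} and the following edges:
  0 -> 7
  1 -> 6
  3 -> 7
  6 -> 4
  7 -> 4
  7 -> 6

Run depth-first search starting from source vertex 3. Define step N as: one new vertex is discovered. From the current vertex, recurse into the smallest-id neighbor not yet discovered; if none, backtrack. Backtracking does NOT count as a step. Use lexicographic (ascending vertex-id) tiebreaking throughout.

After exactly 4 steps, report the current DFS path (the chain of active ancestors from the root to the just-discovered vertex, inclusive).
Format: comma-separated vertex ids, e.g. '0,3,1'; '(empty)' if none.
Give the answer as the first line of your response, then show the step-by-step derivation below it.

3,7,6

step 1: discover 3; path=3; order=3
step 2: discover 7; path=3>7; order=3,7
step 3: discover 4; path=3>7>4; order=3,7,4
step 4: discover 6; path=3>7>6; order=3,7,4,6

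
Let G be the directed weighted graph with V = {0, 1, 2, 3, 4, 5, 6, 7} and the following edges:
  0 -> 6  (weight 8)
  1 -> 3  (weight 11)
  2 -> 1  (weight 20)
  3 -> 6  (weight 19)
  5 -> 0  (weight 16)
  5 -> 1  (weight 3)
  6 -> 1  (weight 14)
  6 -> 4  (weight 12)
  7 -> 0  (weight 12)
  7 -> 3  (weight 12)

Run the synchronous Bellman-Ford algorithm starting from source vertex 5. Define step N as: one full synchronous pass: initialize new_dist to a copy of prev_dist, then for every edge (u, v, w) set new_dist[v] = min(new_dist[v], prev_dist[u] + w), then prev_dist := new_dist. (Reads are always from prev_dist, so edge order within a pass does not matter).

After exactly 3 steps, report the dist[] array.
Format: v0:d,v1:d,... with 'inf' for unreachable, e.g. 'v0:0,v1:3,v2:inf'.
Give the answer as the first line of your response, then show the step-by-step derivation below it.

v0:16,v1:3,v2:inf,v3:14,v4:36,v5:0,v6:24,v7:inf

step 1: dist = v0:16,v1:3,v2:inf,v3:inf,v4:inf,v5:0,v6:inf,v7:inf
step 2: dist = v0:16,v1:3,v2:inf,v3:14,v4:inf,v5:0,v6:24,v7:inf
step 3: dist = v0:16,v1:3,v2:inf,v3:14,v4:36,v5:0,v6:24,v7:inf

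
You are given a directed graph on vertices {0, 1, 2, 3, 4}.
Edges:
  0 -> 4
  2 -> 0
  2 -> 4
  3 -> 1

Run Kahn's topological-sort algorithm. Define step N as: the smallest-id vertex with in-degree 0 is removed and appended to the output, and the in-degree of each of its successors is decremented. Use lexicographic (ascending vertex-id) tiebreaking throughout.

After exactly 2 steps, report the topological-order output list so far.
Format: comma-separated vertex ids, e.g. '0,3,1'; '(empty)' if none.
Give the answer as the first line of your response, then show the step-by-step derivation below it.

2,0

step 1: output 2; order=[2]; indeg=(0,1,0,0,1)
step 2: output 0; order=[2,0]; indeg=(0,1,0,0,0)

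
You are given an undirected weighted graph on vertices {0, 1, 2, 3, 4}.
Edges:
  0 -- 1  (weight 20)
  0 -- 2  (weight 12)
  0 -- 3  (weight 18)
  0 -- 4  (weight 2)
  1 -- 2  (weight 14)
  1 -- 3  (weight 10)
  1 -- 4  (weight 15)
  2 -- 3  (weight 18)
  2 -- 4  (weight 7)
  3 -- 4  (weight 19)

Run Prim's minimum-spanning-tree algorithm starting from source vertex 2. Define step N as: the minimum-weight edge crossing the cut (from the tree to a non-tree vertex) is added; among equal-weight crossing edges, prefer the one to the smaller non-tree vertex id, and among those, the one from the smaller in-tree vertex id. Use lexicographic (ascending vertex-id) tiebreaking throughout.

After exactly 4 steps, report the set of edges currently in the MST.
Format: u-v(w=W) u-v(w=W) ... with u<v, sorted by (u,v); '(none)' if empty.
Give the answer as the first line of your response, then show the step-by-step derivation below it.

0-4(w=2) 1-2(w=14) 1-3(w=10) 2-4(w=7)

step 1: add edge 2-4 (w=7); MST = {2-4(w=7)}
step 2: add edge 0-4 (w=2); MST = {0-4(w=2) 2-4(w=7)}
step 3: add edge 1-2 (w=14); MST = {0-4(w=2) 1-2(w=14) 2-4(w=7)}
step 4: add edge 1-3 (w=10); MST = {0-4(w=2) 1-2(w=14) 1-3(w=10) 2-4(w=7)}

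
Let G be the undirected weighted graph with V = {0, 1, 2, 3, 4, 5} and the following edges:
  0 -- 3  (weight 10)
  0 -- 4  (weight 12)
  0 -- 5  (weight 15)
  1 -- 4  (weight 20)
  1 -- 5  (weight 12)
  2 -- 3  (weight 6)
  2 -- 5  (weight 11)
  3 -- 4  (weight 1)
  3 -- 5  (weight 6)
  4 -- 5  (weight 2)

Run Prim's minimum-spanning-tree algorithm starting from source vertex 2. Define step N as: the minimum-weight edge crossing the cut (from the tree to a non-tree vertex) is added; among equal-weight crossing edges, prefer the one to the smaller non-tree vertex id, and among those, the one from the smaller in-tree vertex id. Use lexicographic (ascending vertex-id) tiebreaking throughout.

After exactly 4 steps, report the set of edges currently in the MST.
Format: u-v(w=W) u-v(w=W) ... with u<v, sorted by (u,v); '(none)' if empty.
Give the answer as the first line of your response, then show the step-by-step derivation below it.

0-3(w=10) 2-3(w=6) 3-4(w=1) 4-5(w=2)

step 1: add edge 2-3 (w=6); MST = {2-3(w=6)}
step 2: add edge 3-4 (w=1); MST = {2-3(w=6) 3-4(w=1)}
step 3: add edge 4-5 (w=2); MST = {2-3(w=6) 3-4(w=1) 4-5(w=2)}
step 4: add edge 0-3 (w=10); MST = {0-3(w=10) 2-3(w=6) 3-4(w=1) 4-5(w=2)}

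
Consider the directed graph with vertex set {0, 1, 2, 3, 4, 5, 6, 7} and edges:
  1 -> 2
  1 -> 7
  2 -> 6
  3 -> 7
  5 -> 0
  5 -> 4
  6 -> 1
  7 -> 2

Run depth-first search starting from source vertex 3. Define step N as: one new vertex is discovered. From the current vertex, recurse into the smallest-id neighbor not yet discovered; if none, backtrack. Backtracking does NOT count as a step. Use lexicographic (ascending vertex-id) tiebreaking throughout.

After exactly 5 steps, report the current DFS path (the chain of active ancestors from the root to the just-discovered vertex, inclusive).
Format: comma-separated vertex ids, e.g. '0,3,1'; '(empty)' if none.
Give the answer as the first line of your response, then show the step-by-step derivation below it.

3,7,2,6,1

step 1: discover 3; path=3; order=3
step 2: discover 7; path=3>7; order=3,7
step 3: discover 2; path=3>7>2; order=3,7,2
step 4: discover 6; path=3>7>2>6; order=3,7,2,6
step 5: discover 1; path=3>7>2>6>1; order=3,7,2,6,1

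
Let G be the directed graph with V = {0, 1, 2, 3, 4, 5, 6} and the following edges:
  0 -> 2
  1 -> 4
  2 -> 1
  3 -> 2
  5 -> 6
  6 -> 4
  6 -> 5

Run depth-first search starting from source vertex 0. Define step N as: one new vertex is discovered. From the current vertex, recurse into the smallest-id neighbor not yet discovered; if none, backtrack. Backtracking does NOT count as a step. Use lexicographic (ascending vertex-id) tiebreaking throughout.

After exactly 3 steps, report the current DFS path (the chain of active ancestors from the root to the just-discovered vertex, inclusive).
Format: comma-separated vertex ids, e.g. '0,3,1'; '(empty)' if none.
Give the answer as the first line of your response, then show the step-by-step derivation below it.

0,2,1

step 1: discover 0; path=0; order=0
step 2: discover 2; path=0>2; order=0,2
step 3: discover 1; path=0>2>1; order=0,2,1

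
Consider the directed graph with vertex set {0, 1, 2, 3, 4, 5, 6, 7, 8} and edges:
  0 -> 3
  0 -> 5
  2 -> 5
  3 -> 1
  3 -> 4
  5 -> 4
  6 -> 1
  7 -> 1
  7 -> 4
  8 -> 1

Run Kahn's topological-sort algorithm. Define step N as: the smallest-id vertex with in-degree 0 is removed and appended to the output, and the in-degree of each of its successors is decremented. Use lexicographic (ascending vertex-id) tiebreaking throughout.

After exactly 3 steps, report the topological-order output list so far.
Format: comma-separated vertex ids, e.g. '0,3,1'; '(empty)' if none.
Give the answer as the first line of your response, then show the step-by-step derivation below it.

0,2,3

step 1: output 0; order=[0]; indeg=(0,4,0,0,3,1,0,0,0)
step 2: output 2; order=[0,2]; indeg=(0,4,0,0,3,0,0,0,0)
step 3: output 3; order=[0,2,3]; indeg=(0,3,0,0,2,0,0,0,0)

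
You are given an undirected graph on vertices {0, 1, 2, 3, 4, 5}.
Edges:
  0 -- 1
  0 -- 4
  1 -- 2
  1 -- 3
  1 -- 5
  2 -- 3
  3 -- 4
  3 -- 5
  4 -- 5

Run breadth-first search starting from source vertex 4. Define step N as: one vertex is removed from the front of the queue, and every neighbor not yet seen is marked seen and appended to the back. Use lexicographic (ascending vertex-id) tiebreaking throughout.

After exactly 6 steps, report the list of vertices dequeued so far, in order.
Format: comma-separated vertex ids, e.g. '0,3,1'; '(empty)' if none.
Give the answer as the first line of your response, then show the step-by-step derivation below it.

4,0,3,5,1,2

step 1: dequeue 4; queue=[0,3,5]; order=4
step 2: dequeue 0; queue=[3,5,1]; order=4,0
step 3: dequeue 3; queue=[5,1,2]; order=4,0,3
step 4: dequeue 5; queue=[1,2]; order=4,0,3,5
step 5: dequeue 1; queue=[2]; order=4,0,3,5,1
step 6: dequeue 2; queue=[(empty)]; order=4,0,3,5,1,2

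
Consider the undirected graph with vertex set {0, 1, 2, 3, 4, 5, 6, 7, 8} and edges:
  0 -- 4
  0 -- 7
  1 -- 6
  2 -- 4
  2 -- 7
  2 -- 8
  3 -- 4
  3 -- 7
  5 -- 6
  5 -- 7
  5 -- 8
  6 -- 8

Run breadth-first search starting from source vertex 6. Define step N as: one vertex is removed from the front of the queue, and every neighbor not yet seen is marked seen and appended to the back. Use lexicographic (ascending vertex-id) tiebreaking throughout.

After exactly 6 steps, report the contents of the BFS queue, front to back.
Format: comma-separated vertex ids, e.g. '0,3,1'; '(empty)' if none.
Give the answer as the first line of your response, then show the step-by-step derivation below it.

0,3,4

step 1: dequeue 6; queue=[1,5,8]; order=6
step 2: dequeue 1; queue=[5,8]; order=6,1
step 3: dequeue 5; queue=[8,7]; order=6,1,5
step 4: dequeue 8; queue=[7,2]; order=6,1,5,8
step 5: dequeue 7; queue=[2,0,3]; order=6,1,5,8,7
step 6: dequeue 2; queue=[0,3,4]; order=6,1,5,8,7,2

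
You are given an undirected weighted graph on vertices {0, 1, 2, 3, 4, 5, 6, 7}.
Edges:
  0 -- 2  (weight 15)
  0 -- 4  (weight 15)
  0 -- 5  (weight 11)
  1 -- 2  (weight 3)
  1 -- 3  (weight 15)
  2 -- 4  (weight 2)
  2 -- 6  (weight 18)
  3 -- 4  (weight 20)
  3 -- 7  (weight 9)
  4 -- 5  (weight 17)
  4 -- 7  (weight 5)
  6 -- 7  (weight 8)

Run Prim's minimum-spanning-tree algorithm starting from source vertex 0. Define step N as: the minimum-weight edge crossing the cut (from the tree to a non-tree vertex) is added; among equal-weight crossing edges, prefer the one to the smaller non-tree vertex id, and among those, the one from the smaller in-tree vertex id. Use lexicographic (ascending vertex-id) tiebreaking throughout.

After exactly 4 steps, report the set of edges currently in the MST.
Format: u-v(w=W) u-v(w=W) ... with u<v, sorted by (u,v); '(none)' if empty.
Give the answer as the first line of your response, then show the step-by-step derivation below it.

0-2(w=15) 0-5(w=11) 1-2(w=3) 2-4(w=2)

step 1: add edge 0-5 (w=11); MST = {0-5(w=11)}
step 2: add edge 0-2 (w=15); MST = {0-2(w=15) 0-5(w=11)}
step 3: add edge 2-4 (w=2); MST = {0-2(w=15) 0-5(w=11) 2-4(w=2)}
step 4: add edge 1-2 (w=3); MST = {0-2(w=15) 0-5(w=11) 1-2(w=3) 2-4(w=2)}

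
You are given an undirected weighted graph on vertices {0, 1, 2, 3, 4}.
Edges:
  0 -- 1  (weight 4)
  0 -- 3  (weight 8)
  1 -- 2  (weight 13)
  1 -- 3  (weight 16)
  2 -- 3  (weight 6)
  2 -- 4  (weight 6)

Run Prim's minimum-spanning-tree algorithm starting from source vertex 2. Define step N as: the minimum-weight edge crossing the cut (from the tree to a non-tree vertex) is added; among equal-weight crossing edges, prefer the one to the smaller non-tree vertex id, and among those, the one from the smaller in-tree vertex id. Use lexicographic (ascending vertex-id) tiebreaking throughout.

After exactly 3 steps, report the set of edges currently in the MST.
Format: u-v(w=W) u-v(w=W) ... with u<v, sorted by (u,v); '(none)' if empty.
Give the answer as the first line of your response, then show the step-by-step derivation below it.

0-3(w=8) 2-3(w=6) 2-4(w=6)

step 1: add edge 2-3 (w=6); MST = {2-3(w=6)}
step 2: add edge 2-4 (w=6); MST = {2-3(w=6) 2-4(w=6)}
step 3: add edge 0-3 (w=8); MST = {0-3(w=8) 2-3(w=6) 2-4(w=6)}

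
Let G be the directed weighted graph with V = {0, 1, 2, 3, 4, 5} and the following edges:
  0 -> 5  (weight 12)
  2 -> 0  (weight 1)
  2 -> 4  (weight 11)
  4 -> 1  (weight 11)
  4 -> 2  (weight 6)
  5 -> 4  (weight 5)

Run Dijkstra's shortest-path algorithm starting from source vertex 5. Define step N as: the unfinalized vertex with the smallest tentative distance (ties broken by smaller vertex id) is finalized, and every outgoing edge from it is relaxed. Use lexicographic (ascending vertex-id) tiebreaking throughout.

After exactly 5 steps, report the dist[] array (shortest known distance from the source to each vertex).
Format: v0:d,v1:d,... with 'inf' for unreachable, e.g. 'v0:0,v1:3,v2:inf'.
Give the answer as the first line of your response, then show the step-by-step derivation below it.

v0:12,v1:16,v2:11,v3:inf,v4:5,v5:0

step 1: dist = v0:inf,v1:inf,v2:inf,v3:inf,v4:5,v5:0
step 2: dist = v0:inf,v1:16,v2:11,v3:inf,v4:5,v5:0
step 3: dist = v0:12,v1:16,v2:11,v3:inf,v4:5,v5:0
step 4: dist = v0:12,v1:16,v2:11,v3:inf,v4:5,v5:0
step 5: dist = v0:12,v1:16,v2:11,v3:inf,v4:5,v5:0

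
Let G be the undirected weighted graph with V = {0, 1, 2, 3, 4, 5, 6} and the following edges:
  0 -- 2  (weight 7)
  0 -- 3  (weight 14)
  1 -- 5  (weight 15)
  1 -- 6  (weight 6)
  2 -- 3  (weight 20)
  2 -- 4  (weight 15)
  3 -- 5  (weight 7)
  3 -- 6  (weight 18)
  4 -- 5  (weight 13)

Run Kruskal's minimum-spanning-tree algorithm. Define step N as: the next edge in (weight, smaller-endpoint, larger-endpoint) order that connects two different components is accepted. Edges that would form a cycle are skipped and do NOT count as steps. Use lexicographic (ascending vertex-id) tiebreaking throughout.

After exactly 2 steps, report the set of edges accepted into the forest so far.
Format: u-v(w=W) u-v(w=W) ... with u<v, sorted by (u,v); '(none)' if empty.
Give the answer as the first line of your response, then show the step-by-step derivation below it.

0-2(w=7) 1-6(w=6)

step 1: add edge 1-6 (w=6); MST = {1-6(w=6)}
step 2: add edge 0-2 (w=7); MST = {0-2(w=7) 1-6(w=6)}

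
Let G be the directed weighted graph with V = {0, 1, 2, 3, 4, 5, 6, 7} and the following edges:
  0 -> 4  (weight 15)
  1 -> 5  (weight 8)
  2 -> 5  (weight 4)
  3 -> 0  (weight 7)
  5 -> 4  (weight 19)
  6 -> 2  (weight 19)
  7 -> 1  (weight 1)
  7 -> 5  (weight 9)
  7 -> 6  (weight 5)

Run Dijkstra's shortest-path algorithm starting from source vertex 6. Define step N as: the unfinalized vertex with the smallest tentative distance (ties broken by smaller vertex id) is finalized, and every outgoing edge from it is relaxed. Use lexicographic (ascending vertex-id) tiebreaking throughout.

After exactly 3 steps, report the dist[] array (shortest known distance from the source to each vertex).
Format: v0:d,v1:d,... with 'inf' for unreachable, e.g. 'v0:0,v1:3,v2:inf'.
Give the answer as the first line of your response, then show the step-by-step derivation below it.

v0:inf,v1:inf,v2:19,v3:inf,v4:42,v5:23,v6:0,v7:inf

step 1: dist = v0:inf,v1:inf,v2:19,v3:inf,v4:inf,v5:inf,v6:0,v7:inf
step 2: dist = v0:inf,v1:inf,v2:19,v3:inf,v4:inf,v5:23,v6:0,v7:inf
step 3: dist = v0:inf,v1:inf,v2:19,v3:inf,v4:42,v5:23,v6:0,v7:inf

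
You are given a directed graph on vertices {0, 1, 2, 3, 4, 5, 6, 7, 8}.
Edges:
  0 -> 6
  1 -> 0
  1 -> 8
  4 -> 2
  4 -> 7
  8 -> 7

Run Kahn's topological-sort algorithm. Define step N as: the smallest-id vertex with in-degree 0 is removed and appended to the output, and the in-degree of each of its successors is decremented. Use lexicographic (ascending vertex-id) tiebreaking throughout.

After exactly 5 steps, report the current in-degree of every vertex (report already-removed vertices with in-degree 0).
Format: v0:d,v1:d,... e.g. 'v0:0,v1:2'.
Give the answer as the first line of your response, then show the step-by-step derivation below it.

v0:0,v1:0,v2:0,v3:0,v4:0,v5:0,v6:0,v7:1,v8:0

step 1: output 1; order=[1]; indeg=(0,0,1,0,0,0,1,2,0)
step 2: output 0; order=[1,0]; indeg=(0,0,1,0,0,0,0,2,0)
step 3: output 3; order=[1,0,3]; indeg=(0,0,1,0,0,0,0,2,0)
step 4: output 4; order=[1,0,3,4]; indeg=(0,0,0,0,0,0,0,1,0)
step 5: output 2; order=[1,0,3,4,2]; indeg=(0,0,0,0,0,0,0,1,0)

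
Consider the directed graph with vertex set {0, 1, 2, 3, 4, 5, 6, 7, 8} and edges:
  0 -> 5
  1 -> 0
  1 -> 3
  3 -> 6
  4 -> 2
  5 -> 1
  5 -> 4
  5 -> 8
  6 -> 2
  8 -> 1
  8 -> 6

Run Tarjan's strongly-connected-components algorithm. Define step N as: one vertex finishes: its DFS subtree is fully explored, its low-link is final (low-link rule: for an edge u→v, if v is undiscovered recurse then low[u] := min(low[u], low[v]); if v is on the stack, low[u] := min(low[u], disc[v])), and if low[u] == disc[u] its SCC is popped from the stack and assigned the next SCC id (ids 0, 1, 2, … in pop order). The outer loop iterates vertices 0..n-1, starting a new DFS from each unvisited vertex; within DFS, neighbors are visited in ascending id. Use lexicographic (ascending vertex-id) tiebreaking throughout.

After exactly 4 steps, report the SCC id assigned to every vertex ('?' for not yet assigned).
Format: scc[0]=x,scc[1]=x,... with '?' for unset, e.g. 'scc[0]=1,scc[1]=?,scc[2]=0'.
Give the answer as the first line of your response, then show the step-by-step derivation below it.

scc[0]=?,scc[1]=?,scc[2]=0,scc[3]=2,scc[4]=?,scc[5]=?,scc[6]=1,scc[7]=?,scc[8]=?

step 1: low=(low[0]=0,low[1]=0,low[2]=5,low[3]=3,low[4]=?,low[5]=1,low[6]=4,low[7]=?,low[8]=?); scc=(scc[0]=?,scc[1]=?,scc[2]=0,scc[3]=?,scc[4]=?,scc[5]=?,scc[6]=?,scc[7]=?,scc[8]=?)
step 2: low=(low[0]=0,low[1]=0,low[2]=5,low[3]=3,low[4]=?,low[5]=1,low[6]=4,low[7]=?,low[8]=?); scc=(scc[0]=?,scc[1]=?,scc[2]=0,scc[3]=?,scc[4]=?,scc[5]=?,scc[6]=1,scc[7]=?,scc[8]=?)
step 3: low=(low[0]=0,low[1]=0,low[2]=5,low[3]=3,low[4]=?,low[5]=1,low[6]=4,low[7]=?,low[8]=?); scc=(scc[0]=?,scc[1]=?,scc[2]=0,scc[3]=2,scc[4]=?,scc[5]=?,scc[6]=1,scc[7]=?,scc[8]=?)
step 4: low=(low[0]=0,low[1]=0,low[2]=5,low[3]=3,low[4]=?,low[5]=1,low[6]=4,low[7]=?,low[8]=?); scc=(scc[0]=?,scc[1]=?,scc[2]=0,scc[3]=2,scc[4]=?,scc[5]=?,scc[6]=1,scc[7]=?,scc[8]=?)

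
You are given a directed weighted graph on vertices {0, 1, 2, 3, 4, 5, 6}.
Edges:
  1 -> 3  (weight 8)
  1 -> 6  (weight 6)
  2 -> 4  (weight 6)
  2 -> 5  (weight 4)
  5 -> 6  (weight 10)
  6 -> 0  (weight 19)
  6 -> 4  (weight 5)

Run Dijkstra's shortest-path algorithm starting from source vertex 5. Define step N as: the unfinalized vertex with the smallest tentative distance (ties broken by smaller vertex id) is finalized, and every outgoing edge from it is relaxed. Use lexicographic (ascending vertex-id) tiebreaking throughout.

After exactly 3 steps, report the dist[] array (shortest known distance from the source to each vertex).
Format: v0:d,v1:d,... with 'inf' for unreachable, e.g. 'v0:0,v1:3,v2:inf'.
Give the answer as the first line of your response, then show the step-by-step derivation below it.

v0:29,v1:inf,v2:inf,v3:inf,v4:15,v5:0,v6:10

step 1: dist = v0:inf,v1:inf,v2:inf,v3:inf,v4:inf,v5:0,v6:10
step 2: dist = v0:29,v1:inf,v2:inf,v3:inf,v4:15,v5:0,v6:10
step 3: dist = v0:29,v1:inf,v2:inf,v3:inf,v4:15,v5:0,v6:10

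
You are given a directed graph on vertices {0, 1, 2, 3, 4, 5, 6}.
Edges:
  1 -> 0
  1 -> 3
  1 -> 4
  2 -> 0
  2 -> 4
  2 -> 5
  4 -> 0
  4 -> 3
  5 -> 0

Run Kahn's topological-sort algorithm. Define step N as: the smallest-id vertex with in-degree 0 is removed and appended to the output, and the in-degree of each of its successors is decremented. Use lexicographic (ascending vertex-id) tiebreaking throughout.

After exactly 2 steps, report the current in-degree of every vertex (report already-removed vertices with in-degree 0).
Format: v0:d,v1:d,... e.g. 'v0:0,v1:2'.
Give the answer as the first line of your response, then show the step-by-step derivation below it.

v0:2,v1:0,v2:0,v3:1,v4:0,v5:0,v6:0

step 1: output 1; order=[1]; indeg=(3,0,0,1,1,1,0)
step 2: output 2; order=[1,2]; indeg=(2,0,0,1,0,0,0)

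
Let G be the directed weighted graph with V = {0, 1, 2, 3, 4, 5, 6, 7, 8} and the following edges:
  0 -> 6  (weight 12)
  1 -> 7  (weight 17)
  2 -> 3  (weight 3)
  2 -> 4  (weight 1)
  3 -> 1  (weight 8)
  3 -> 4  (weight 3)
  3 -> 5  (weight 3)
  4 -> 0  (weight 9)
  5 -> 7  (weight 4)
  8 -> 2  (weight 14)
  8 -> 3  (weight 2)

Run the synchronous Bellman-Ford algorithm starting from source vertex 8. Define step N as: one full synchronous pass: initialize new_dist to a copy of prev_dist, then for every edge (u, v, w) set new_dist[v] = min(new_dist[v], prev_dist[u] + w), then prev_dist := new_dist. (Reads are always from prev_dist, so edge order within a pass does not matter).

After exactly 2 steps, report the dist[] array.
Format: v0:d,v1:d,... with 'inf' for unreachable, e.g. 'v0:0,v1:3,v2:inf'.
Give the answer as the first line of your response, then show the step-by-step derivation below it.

v0:inf,v1:10,v2:14,v3:2,v4:5,v5:5,v6:inf,v7:inf,v8:0

step 1: dist = v0:inf,v1:inf,v2:14,v3:2,v4:inf,v5:inf,v6:inf,v7:inf,v8:0
step 2: dist = v0:inf,v1:10,v2:14,v3:2,v4:5,v5:5,v6:inf,v7:inf,v8:0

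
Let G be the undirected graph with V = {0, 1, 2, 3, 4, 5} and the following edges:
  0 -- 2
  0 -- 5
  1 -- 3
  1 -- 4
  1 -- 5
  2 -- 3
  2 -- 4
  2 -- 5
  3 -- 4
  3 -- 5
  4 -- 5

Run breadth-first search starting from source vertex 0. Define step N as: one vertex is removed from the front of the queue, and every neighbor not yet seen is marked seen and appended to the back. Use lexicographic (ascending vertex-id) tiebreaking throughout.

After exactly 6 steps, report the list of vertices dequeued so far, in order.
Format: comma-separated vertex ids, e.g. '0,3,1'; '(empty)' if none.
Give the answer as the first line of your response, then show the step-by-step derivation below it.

0,2,5,3,4,1

step 1: dequeue 0; queue=[2,5]; order=0
step 2: dequeue 2; queue=[5,3,4]; order=0,2
step 3: dequeue 5; queue=[3,4,1]; order=0,2,5
step 4: dequeue 3; queue=[4,1]; order=0,2,5,3
step 5: dequeue 4; queue=[1]; order=0,2,5,3,4
step 6: dequeue 1; queue=[(empty)]; order=0,2,5,3,4,1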